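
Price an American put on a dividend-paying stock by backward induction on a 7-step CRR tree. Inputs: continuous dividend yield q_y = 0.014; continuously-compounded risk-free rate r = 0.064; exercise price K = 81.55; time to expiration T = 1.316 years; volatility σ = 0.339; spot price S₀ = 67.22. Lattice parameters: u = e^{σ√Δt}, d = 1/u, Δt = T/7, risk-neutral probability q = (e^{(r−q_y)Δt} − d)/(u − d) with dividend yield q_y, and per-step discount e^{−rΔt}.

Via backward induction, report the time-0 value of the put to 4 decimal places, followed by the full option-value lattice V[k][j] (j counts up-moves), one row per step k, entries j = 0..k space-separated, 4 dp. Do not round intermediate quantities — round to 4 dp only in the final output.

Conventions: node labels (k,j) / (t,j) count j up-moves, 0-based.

price = 17.4112
tree:
17.4112
23.8157 11.3114
31.4512 16.6181 6.1811
38.2994 23.5186 9.9936 2.4476
44.2116 31.4512 15.6645 4.4601 0.4570
49.3155 38.2994 23.5186 8.0450 0.9166 0.0000
53.7218 44.2116 31.4512 14.3300 1.8382 0.0000 0.0000
57.5258 49.3155 38.2994 23.5186 3.6865 0.0000 0.0000 0.0000

params: Δt=0.18800 u=1.15834 d=0.86331 q=0.49533 e^(-rΔt)=0.98804
t_7 payoffs: 57.5258 49.3155 38.2994 23.5186 3.6865 0.0000 0.0000 0.0000
k=6: node(6,0) S=27.8282 payoff=53.7218 vs cont=52.8196 → 53.7218 [stop]  node(6,1) S=37.3384 payoff=44.2116 vs cont=43.3344 → 44.2116 [stop]  node(6,2) S=50.0988 payoff=31.4512 vs cont=30.6076 → 31.4512 [stop]  node(6,3) S=67.2200 payoff=14.3300 vs cont=13.5314 → 14.3300 [stop]  node(6,4) S=90.1924 payoff=0.0000 vs cont=1.8382 → 1.8382 [wait]  node(6,5) S=121.0155 payoff=0.0000 vs cont=0.0000 → 0.0000 [wait]  node(6,6) S=162.3724 payoff=0.0000 vs cont=0.0000 → 0.0000 [wait]
k=5: node(5,0) S=32.2345 payoff=49.3155 vs cont=48.4249 → 49.3155 [stop]  node(5,1) S=43.2506 payoff=38.2994 vs cont=37.4378 → 38.2994 [stop]  node(5,2) S=58.0314 payoff=23.5186 vs cont=22.6958 → 23.5186 [stop]  node(5,3) S=77.8635 payoff=3.6865 vs cont=8.0450 → 8.0450 [wait]  node(5,4) S=104.4733 payoff=0.0000 vs cont=0.9166 → 0.9166 [wait]  node(5,5) S=140.1769 payoff=0.0000 vs cont=0.0000 → 0.0000 [wait]
k=4: node(4,0) S=37.3384 payoff=44.2116 vs cont=43.3344 → 44.2116 [stop]  node(4,1) S=50.0988 payoff=31.4512 vs cont=30.6076 → 31.4512 [stop]  node(4,2) S=67.2200 payoff=14.3300 vs cont=15.6645 → 15.6645 [wait]  node(4,3) S=90.1924 payoff=0.0000 vs cont=4.4601 → 4.4601 [wait]  node(4,4) S=121.0155 payoff=0.0000 vs cont=0.4570 → 0.4570 [wait]
k=3: node(3,0) S=43.2506 payoff=38.2994 vs cont=37.4378 → 38.2994 [stop]  node(3,1) S=58.0314 payoff=23.5186 vs cont=23.3489 → 23.5186 [stop]  node(3,2) S=77.8635 payoff=3.6865 vs cont=9.9936 → 9.9936 [wait]  node(3,3) S=104.4733 payoff=0.0000 vs cont=2.4476 → 2.4476 [wait]
k=2: node(2,0) S=50.0988 payoff=31.4512 vs cont=30.6076 → 31.4512 [stop]  node(2,1) S=67.2200 payoff=14.3300 vs cont=16.6181 → 16.6181 [wait]  node(2,2) S=90.1924 payoff=0.0000 vs cont=6.1811 → 6.1811 [wait]
k=1: node(1,0) S=58.0314 payoff=23.5186 vs cont=23.8157 → 23.8157 [wait]  node(1,1) S=77.8635 payoff=3.6865 vs cont=11.3114 → 11.3114 [wait]
k=0: node(0,0) S=67.2200 payoff=14.3300 vs cont=17.4112 → 17.4112 [wait]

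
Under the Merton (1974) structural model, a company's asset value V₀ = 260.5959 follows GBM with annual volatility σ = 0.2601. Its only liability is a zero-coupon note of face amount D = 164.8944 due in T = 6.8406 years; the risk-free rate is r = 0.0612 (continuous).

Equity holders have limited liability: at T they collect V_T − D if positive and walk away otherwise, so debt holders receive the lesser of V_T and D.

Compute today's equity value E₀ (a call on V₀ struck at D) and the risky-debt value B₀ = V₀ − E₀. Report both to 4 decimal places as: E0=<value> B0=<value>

Work the structural quantities from V₀ = 260.5959 against face 164.8944:
d₁ = [ln(V₀/D) + (r + σ²/2)T] / (σ√T)
   = [ln(260.5959/164.8944) + (0.0612 + 0.5·0.2601²)·6.8406] / (0.2601·√6.8406)
   = [0.457666 + 0.650035] / 0.680280 = 1.628302
d₂ = d₁ − σ√T = 1.628302 − 0.680280 = 0.948022
N(d₁) = 0.948270,  N(d₂) = 0.828441,  e^(−rT) = 0.657938
E₀ = V₀·N(d₁) − D·e^(−rT)·N(d₂)
   = 260.5959·0.948270 − 164.8944·0.657938·0.828441 = 157.237371
B₀ = V₀ − E₀ = 260.5959 − 157.237371 = 103.358529

E0=157.2374 B0=103.3585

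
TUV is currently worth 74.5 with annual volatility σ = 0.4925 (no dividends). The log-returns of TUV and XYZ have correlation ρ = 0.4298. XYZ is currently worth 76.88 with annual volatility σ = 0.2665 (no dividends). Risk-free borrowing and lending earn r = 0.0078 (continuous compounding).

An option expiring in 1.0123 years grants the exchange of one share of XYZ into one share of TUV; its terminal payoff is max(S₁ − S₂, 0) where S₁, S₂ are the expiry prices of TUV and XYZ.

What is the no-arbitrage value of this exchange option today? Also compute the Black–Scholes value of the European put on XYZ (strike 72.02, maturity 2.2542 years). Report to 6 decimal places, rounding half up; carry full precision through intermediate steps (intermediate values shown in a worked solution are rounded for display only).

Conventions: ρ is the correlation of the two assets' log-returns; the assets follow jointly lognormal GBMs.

exchange price = 12.340329
price(XYZ put K=72.02) = 8.894966

σ_eff = √(σ₁² + σ₂² − 2ρσ₁σ₂) = √(0.4925² + 0.2665² − 2·0.4298·0.4925·0.2665) = 0.448057
d₁ = (ln(S₁/S₂) + (q₂ − q₁ + σ_eff²/2)T) / (σ_eff√T) = (ln(74.5/76.88) + (0.0 − 0.0 + 0.100377)·1.0123) / 0.450804 = 0.155645
d₂ = d₁ − σ_eff√T = 0.155645 − 0.450804 = -0.295159
N(d₁) = 0.561844,  N(d₂) = 0.383936
V = S₁·e^{−q₁T}·N(d₁) − S₂·e^{−q₂T}·N(d₂) = 41.857352 − 29.517022 = 12.340329
[vanilla: XYZ put K=72.02]
σ√T = 0.2665·√2.2542 = 0.400123
d₁ = (ln(S/K) + (r+σ²/2)T) / (σ√T) = (ln(76.88/72.02) + (0.0078+0.2665²/2)·2.2542) / 0.400123 = (0.065302 + 0.097632) / 0.400123 = 0.407209
d₂ = d₁ − σ√T = 0.407209 − 0.400123 = 0.007087
e^{−rT} = 0.982571
N(−d₁) = 0.341927,  N(−d₂) = 0.497173
price = K·e^{−rT}·N(−d₂) − S·N(−d₁) = 35.182320 − 26.287353 = 8.894966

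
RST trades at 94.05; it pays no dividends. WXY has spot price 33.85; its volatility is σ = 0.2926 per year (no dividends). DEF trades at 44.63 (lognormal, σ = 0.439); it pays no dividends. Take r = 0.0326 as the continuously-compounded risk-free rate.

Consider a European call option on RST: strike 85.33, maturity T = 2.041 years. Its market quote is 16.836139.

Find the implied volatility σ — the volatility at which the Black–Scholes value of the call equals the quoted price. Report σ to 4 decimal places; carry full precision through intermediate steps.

At σ = 0.1569 the Black–Scholes value reproduces the quote:
σ√T = 0.1569·√2.041 = 0.224153
d₁ = (ln(S/K) + (r+σ²/2)T) / (σ√T) = (ln(94.05/85.33) + (0.0326+0.1569²/2)·2.041) / 0.224153 = (0.097300 + 0.091659) / 0.224153 = 0.842993
d₂ = d₁ − σ√T = 0.842993 − 0.224153 = 0.618840
e^{−rT} = 0.935629
N(d₁) = 0.800384,  N(d₂) = 0.731989
V = S·N(d₁) − K·e^{−rT}·N(d₂) = 75.276095 − 58.439956 = 16.836139 (matching the quote); vega is positive throughout, so no other σ reproduces this price

sigma = 0.1569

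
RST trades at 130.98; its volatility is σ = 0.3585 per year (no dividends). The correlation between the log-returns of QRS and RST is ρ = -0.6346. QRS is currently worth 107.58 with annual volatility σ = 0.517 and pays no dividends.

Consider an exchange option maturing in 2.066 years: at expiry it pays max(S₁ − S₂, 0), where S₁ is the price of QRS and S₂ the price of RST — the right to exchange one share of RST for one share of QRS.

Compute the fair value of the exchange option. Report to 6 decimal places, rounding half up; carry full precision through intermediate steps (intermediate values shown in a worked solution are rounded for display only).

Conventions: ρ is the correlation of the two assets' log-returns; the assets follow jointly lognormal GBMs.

exchange price = 40.502991

σ_eff = √(σ₁² + σ₂² − 2ρσ₁σ₂) = √(0.517² + 0.3585² − 2·-0.6346·0.517·0.3585) = 0.794387
d₁ = (ln(S₁/S₂) + (q₂ − q₁ + σ_eff²/2)T) / (σ_eff√T) = (ln(107.58/130.98) + (0.0 − 0.0 + 0.315525)·2.066) / 1.141819 = 0.398544
d₂ = d₁ − σ_eff√T = 0.398544 − 1.141819 = -0.743275
N(d₁) = 0.654885,  N(d₂) = 0.228658
V = S₁·e^{−q₁T}·N(d₁) − S₂·e^{−q₂T}·N(d₂) = 70.452577 − 29.949586 = 40.502991
Key observation: r never enters — measured in units of RST, the claim is a call on S₁/S₂ struck at 1, so only the dividend yields and σ_eff matter.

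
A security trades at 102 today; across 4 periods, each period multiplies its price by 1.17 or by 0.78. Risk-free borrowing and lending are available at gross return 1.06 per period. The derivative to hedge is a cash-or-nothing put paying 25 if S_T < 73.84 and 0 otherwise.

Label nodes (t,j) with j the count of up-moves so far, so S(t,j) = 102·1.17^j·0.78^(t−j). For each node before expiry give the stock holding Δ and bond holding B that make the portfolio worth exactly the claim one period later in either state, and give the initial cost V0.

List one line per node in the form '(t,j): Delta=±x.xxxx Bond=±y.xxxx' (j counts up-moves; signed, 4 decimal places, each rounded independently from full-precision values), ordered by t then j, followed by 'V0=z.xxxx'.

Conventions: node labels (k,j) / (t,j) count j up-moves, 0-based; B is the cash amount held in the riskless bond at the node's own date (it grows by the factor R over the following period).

(0,0): Delta=-0.0904 Bond=10.6234
(1,0): Delta=-0.2904 Bond=27.1731
(1,1): Delta=-0.0380 Bond=5.0096
(2,0): Delta=-0.6996 Bond=54.1985
(2,1): Delta=-0.1832 Bond=18.8268
(2,2): Delta=0.0000 Bond=0.0000
(3,0): Delta=0.0000 Bond=23.5849
(3,1): Delta=-0.8829 Bond=70.7547
(3,2): Delta=0.0000 Bond=0.0000
(3,3): Delta=0.0000 Bond=0.0000
V0=1.4013

Risk-neutral probability p* = (R−d)/(u−d) = (1.06−0.78)/(1.17−0.78) = 0.7179.
Expiry values: V(4,0)=25.0000, V(4,1)=25.0000, V(4,2)=0.0000, V(4,3)=0.0000, V(4,4)=0.0000
Node (3,0) S=48.4043: V=(p*·25.0000+(1−p*)·25.0000)/1.06=23.5849; Δ=(25.0000−25.0000)/(56.6330−37.7554)=0.0000; B=V−Δ·S=23.5849
Node (3,1) S=72.6065: V=(p*·0.0000+(1−p*)·25.0000)/1.06=6.6522; Δ=(0.0000−25.0000)/(84.9496−56.6330)=-0.8829; B=V−Δ·S=70.7547
Node (3,2) S=108.9097: V=(p*·0.0000+(1−p*)·0.0000)/1.06=0.0000; Δ=(0.0000−0.0000)/(127.4243−84.9496)=0.0000; B=V−Δ·S=0.0000
Node (3,3) S=163.3645: V=(p*·0.0000+(1−p*)·0.0000)/1.06=0.0000; Δ=(0.0000−0.0000)/(191.1365−127.4243)=0.0000; B=V−Δ·S=0.0000
Node (2,0) S=62.0568: V=(p*·6.6522+(1−p*)·23.5849)/1.06=10.7812; Δ=(6.6522−23.5849)/(72.6065−48.4043)=-0.6996; B=V−Δ·S=54.1985
Node (2,1) S=93.0852: V=(p*·0.0000+(1−p*)·6.6522)/1.06=1.7700; Δ=(0.0000−6.6522)/(108.9097−72.6065)=-0.1832; B=V−Δ·S=18.8268
Node (2,2) S=139.6278: V=(p*·0.0000+(1−p*)·0.0000)/1.06=0.0000; Δ=(0.0000−0.0000)/(163.3645−108.9097)=0.0000; B=V−Δ·S=0.0000
Node (1,0) S=79.5600: V=(p*·1.7700+(1−p*)·10.7812)/1.06=4.0676; Δ=(1.7700−10.7812)/(93.0852−62.0568)=-0.2904; B=V−Δ·S=27.1731
Node (1,1) S=119.3400: V=(p*·0.0000+(1−p*)·1.7700)/1.06=0.4710; Δ=(0.0000−1.7700)/(139.6278−93.0852)=-0.0380; B=V−Δ·S=5.0096
Node (0,0) S=102.0000: V=(p*·0.4710+(1−p*)·4.0676)/1.06=1.4013; Δ=(0.4710−4.0676)/(119.3400−79.5600)=-0.0904; B=V−Δ·S=10.6234
Verification: the root portfolio costs Δ(0,0)·S0 + B(0,0) = 1.4013, matching V0.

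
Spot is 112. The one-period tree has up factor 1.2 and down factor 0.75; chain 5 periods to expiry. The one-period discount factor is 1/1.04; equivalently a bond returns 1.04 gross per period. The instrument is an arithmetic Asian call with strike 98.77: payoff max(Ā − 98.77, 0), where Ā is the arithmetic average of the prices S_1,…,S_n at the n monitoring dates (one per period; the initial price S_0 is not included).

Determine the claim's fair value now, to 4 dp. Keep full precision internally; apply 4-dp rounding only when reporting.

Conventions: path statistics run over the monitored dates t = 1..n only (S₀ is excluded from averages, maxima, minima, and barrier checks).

No-arbitrage gives p* = (R−d)/(u−d) = 0.6444: enumerate every path, weight its payoff by its p*-probability, and discount by R^5.
Enumerate all 2^5 = 32 price paths (U = up ×1.2, D = down ×0.75); each path with k up-moves has probability p*^k·(1−p*)^(5−k).
DDDDD: Ā=51.2531, payoff=0.0000, prob=0.005682
UDDDD: Ā=82.0050, payoff=0.0000, prob=0.010299
DUDDD: Ā=71.9250, payoff=0.0000, prob=0.010299
UUDDD: Ā=115.0800, payoff=16.3100, prob=0.018668
DDUDD: Ā=64.3650, payoff=0.0000, prob=0.010299
UDUDD: Ā=102.9840, payoff=4.2140, prob=0.018668
DUUDD: Ā=92.9040, payoff=0.0000, prob=0.018668
UUUDD: Ā=148.6464, payoff=49.8764, prob=0.033835
DDDUD: Ā=58.6950, payoff=0.0000, prob=0.010299
UDDUD: Ā=93.9120, payoff=0.0000, prob=0.018668
DUDUD: Ā=83.8320, payoff=0.0000, prob=0.018668
UUDUD: Ā=134.1312, payoff=35.3612, prob=0.033835
DDUUD: Ā=76.2720, payoff=0.0000, prob=0.018668
UDUUD: Ā=122.0352, payoff=23.2652, prob=0.033835
DUUUD: Ā=111.9552, payoff=13.1852, prob=0.033835
UUUUD: Ā=179.1283, payoff=80.3583, prob=0.061327
DDDDU: Ā=54.4425, payoff=0.0000, prob=0.010299
UDDDU: Ā=87.1080, payoff=0.0000, prob=0.018668
DUDDU: Ā=77.0280, payoff=0.0000, prob=0.018668
UUDDU: Ā=123.2448, payoff=24.4748, prob=0.033835
DDUDU: Ā=69.4680, payoff=0.0000, prob=0.018668
UDUDU: Ā=111.1488, payoff=12.3788, prob=0.033835
DUUDU: Ā=101.0688, payoff=2.2988, prob=0.033835
UUUDU: Ā=161.7101, payoff=62.9401, prob=0.061327
DDDUU: Ā=63.7980, payoff=0.0000, prob=0.018668
UDDUU: Ā=102.0768, payoff=3.3068, prob=0.033835
DUDUU: Ā=91.9968, payoff=0.0000, prob=0.033835
UUDUU: Ā=147.1949, payoff=48.4249, prob=0.061327
DDUUU: Ā=84.4368, payoff=0.0000, prob=0.033835
UDUUU: Ā=135.0989, payoff=36.3289, prob=0.061327
DUUUU: Ā=125.0189, payoff=26.2489, prob=0.061327
UUUUU: Ā=200.0302, payoff=101.2602, prob=0.111155
Price = Σ prob·payoff / R^5 = 32.788099 / 1.216653 = 26.9494

price = 26.9494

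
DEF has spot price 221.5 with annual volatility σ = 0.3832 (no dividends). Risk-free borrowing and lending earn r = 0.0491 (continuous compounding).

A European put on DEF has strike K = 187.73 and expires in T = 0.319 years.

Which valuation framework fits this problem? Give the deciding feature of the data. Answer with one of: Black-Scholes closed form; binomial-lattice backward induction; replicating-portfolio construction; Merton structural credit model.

Key observation: the strike-187.73 put on DEF is European-exercise on a continuously-modelled lognormal underlying, so its value is a single closed-form evaluation.

framework: Black-Scholes closed form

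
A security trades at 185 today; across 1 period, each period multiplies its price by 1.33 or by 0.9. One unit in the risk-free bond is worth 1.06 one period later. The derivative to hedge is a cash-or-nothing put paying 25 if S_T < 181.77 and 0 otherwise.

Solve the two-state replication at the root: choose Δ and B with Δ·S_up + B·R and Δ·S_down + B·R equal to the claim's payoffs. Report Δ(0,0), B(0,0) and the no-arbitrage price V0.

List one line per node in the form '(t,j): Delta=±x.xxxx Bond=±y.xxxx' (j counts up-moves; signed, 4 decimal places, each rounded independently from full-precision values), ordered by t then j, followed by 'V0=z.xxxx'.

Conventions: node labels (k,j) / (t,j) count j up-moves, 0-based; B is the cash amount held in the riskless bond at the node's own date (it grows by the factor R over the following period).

(0,0): Delta=-0.3143 Bond=72.9487
V0=14.8091

The replicating-portfolio and risk-neutral prices coincide; use p* = (1.06−0.9)/(1.33−0.9) = 0.3721 for the latter.
Expiry values: V(1,0)=25.0000, V(1,1)=0.0000
  t=0,j=0: stock 185.0000 → up 246.0500 (V=0.0000), down 166.5000 (V=25.0000). Price 14.8091; hedge Δ=-0.3143, bond B=72.9487.
Sanity check at the root: Δ(0,0)·S0 + B(0,0) reproduces V0 = 14.8091.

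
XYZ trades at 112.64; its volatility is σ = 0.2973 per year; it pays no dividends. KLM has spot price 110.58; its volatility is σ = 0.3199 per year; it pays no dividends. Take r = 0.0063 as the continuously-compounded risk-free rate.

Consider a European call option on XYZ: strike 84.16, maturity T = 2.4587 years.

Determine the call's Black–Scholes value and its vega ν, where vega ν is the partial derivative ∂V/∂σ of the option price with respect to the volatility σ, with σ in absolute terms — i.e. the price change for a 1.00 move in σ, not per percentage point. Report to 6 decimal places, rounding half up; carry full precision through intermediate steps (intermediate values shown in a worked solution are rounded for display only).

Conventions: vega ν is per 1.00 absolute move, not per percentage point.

price = 36.570371
ν = 47.352860

σ√T = 0.2973·√2.4587 = 0.466174
d₁ = (ln(S/K) + (r+σ²/2)T) / (σ√T) = (ln(112.64/84.16) + (0.0063+0.2973²/2)·2.4587) / 0.466174 = (0.291477 + 0.124149) / 0.466174 = 0.891569
d₂ = d₁ − σ√T = 0.891569 − 0.466174 = 0.425395
e^{−rT} = 0.984630
N(d₁) = 0.813688,  N(d₂) = 0.664726
Call price V = S·N(d₁) − K·e^{−rT}·N(d₂) = 91.653812 − 55.083442 = 36.570371
φ(d₁) = (1/√(2π))·e^{−d₁²/2} = 0.268102
ν = S·φ(d₁)·√T = 47.352860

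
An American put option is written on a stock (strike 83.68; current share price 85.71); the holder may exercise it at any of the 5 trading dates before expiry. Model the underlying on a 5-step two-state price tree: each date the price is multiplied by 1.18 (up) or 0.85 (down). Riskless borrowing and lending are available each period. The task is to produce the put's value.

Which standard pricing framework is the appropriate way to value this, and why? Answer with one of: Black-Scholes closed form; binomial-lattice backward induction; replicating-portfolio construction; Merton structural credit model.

framework: binomial-lattice backward induction

Key observation: with exercise allowed before expiry on a discrete up/down model (5 steps from spot 85.71), the strike-83.68 put's value must be rolled back through the tree testing early exercise at each node.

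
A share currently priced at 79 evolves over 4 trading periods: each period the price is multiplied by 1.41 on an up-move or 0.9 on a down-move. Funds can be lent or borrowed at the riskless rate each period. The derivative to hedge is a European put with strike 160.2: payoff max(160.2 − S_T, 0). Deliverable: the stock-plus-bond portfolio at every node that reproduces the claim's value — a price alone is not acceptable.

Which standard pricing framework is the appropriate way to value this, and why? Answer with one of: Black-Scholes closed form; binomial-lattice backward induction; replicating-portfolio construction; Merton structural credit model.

framework: replicating-portfolio construction

Key observation: the task asks for the hedge itself — share and bond holdings at every node of the 4-period tree on spot 79 with factors 1.41/0.9 — which is exactly what the replicating-portfolio construction produces.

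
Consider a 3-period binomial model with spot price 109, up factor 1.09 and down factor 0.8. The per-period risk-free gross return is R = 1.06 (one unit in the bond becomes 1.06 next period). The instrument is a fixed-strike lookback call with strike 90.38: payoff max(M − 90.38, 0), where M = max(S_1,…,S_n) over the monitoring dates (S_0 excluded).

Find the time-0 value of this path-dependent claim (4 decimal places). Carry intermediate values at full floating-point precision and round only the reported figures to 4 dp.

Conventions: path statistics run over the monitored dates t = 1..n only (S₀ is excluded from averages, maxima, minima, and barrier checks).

price = 36.6306

No-arbitrage gives p* = (R−d)/(u−d) = 0.8966: enumerate every path, weight its payoff by its p*-probability, and discount by R^3.
Enumerate all 2^3 = 8 price paths (U = up ×1.09, D = down ×0.8); each path with k up-moves has probability p*^k·(1−p*)^(3−k).
DDD: M=87.2000, payoff=0.0000, prob=0.001107
UDD: M=118.8100, payoff=28.4300, prob=0.009594
DUD: M=95.0480, payoff=4.6680, prob=0.009594
UUD: M=129.5029, payoff=39.1229, prob=0.083152
DDU: M=87.2000, payoff=0.0000, prob=0.009594
UDU: M=118.8100, payoff=28.4300, prob=0.083152
DUU: M=103.6023, payoff=13.2223, prob=0.083152
UUU: M=141.1582, payoff=50.7782, prob=0.720653
Price = Σ prob·payoff / R^3 = 43.627620 / 1.191016 = 36.6306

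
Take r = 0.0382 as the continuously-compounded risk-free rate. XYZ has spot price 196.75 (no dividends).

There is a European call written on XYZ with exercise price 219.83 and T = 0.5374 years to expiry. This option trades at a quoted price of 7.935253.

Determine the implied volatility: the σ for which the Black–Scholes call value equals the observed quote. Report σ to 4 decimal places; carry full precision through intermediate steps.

At σ = 0.2577 the Black–Scholes value reproduces the quote:
σ√T = 0.2577·√0.5374 = 0.188914
d₁ = (ln(S/K) + (r+σ²/2)T) / (σ√T) = (ln(196.75/219.83) + (0.0382+0.2577²/2)·0.5374) / 0.188914 = (-0.110921 + 0.038373) / 0.188914 = -0.384026
d₂ = d₁ − σ√T = -0.384026 − 0.188914 = -0.572940
e^{−rT} = 0.979681
N(d₁) = 0.350480,  N(d₂) = 0.283343
V = S·N(d₁) − K·e^{−rT}·N(d₂) = 68.956844 − 61.021592 = 7.935253 (the observed quote) — the price is monotone increasing in volatility, hence this σ is the only solution

sigma = 0.2577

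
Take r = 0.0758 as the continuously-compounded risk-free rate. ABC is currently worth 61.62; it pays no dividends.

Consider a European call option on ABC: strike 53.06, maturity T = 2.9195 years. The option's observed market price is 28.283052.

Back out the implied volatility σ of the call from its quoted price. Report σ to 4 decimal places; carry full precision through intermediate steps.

sigma = 0.5011

At σ = 0.5011 the Black–Scholes value reproduces the quote:
σ√T = 0.5011·√2.9195 = 0.856207
d₁ = (ln(S/K) + (r+σ²/2)T) / (σ√T) = (ln(61.62/53.06) + (0.0758+0.5011²/2)·2.9195) / 0.856207 = (0.149563 + 0.587843) / 0.856207 = 0.861248
d₂ = d₁ − σ√T = 0.861248 − 0.856207 = 0.005041
e^{−rT} = 0.801478
N(d₁) = 0.805449,  N(d₂) = 0.502011
V = S·N(d₁) − K·e^{−rT}·N(d₂) = 49.631782 − 21.348729 = 28.283052 (matching the quote); vega is positive throughout, so no other σ reproduces this price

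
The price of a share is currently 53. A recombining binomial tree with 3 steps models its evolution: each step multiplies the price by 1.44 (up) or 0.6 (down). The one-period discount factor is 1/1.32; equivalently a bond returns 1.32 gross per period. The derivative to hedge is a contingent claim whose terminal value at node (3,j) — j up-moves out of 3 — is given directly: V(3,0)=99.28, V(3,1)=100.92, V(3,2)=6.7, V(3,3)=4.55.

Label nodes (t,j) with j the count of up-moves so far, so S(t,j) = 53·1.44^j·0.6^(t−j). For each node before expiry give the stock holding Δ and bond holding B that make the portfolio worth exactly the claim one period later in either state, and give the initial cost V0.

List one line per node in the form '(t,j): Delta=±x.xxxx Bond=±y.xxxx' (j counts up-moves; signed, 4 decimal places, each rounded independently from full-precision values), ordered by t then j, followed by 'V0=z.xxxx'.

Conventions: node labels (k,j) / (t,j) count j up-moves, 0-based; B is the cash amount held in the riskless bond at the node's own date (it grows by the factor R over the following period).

(0,0): Delta=-0.3174 Bond=21.4132
(1,0): Delta=-2.2838 Bond=90.7966
(1,1): Delta=-0.1808 Bond=17.8436
(2,0): Delta=0.1023 Bond=74.3247
(2,1): Delta=-2.4495 Bond=127.4394
(2,2): Delta=-0.0233 Bond=6.2392
V0=4.5916

Under the risk-neutral measure, an up-move has probability p* = (R−d)/(u−d) = 0.8571 and values discount at R = 1.32.
Payoffs at expiry: V(3,0)=99.2800, V(3,1)=100.9200, V(3,2)=6.7000, V(3,3)=4.5500
(2,0): S=19.0800. Δ = (V_up−V_dn)/(S_up−S_dn) = (100.9200−99.2800)/(27.4752−11.4480) = 0.1023. V = [p*·100.9200 + (1−p*)·99.2800]/1.32 = 76.2771. B = V − Δ·S = 74.3247.
(2,1): S=45.7920. Δ = (V_up−V_dn)/(S_up−S_dn) = (6.7000−100.9200)/(65.9405−27.4752) = -2.4495. V = [p*·6.7000 + (1−p*)·100.9200]/1.32 = 15.2727. B = V − Δ·S = 127.4394.
(2,2): S=109.9008. Δ = (V_up−V_dn)/(S_up−S_dn) = (4.5500−6.7000)/(158.2572−65.9405) = -0.0233. V = [p*·4.5500 + (1−p*)·6.7000]/1.32 = 3.6797. B = V − Δ·S = 6.2392.
(1,0): S=31.8000. Δ = (V_up−V_dn)/(S_up−S_dn) = (15.2727−76.2771)/(45.7920−19.0800) = -2.2838. V = [p*·15.2727 + (1−p*)·76.2771]/1.32 = 18.1724. B = V − Δ·S = 90.7966.
(1,1): S=76.3200. Δ = (V_up−V_dn)/(S_up−S_dn) = (3.6797−15.2727)/(109.9008−45.7920) = -0.1808. V = [p*·3.6797 + (1−p*)·15.2727]/1.32 = 4.0423. B = V − Δ·S = 17.8436.
(0,0): S=53.0000. Δ = (V_up−V_dn)/(S_up−S_dn) = (4.0423−18.1724)/(76.3200−31.8000) = -0.3174. V = [p*·4.0423 + (1−p*)·18.1724]/1.32 = 4.5916. B = V − Δ·S = 21.4132.
Sanity check at the root: Δ(0,0)·S0 + B(0,0) reproduces V0 = 4.5916.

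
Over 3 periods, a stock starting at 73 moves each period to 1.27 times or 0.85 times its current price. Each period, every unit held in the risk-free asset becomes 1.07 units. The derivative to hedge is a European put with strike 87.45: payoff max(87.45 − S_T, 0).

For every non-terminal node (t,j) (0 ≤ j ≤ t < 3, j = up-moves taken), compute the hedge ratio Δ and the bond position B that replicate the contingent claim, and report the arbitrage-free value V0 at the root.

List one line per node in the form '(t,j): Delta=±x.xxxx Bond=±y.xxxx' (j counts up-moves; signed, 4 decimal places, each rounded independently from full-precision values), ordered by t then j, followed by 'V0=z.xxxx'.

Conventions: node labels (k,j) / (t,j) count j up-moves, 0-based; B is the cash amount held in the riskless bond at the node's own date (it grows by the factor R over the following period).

Risk-neutral probability p* = (R−d)/(u−d) = (1.07−0.85)/(1.27−0.85) = 0.5238.
Payoffs at expiry: V(3,0)=42.6189, V(3,1)=20.4670, V(3,2)=0.0000, V(3,3)=0.0000
(2,0): S=52.7425. Δ = (V_up−V_dn)/(S_up−S_dn) = (20.4670−42.6189)/(66.9830−44.8311) = -1.0000. V = [p*·20.4670 + (1−p*)·42.6189]/1.07 = 28.9865. B = V − Δ·S = 81.7290.
(2,1): S=78.8035. Δ = (V_up−V_dn)/(S_up−S_dn) = (0.0000−20.4670)/(100.0804−66.9830) = -0.6184. V = [p*·0.0000 + (1−p*)·20.4670]/1.07 = 9.1086. B = V − Δ·S = 57.8396.
(2,2): S=117.7417. Δ = (V_up−V_dn)/(S_up−S_dn) = (0.0000−0.0000)/(149.5320−100.0804) = 0.0000. V = [p*·0.0000 + (1−p*)·0.0000]/1.07 = 0.0000. B = V − Δ·S = 0.0000.
(1,0): S=62.0500. Δ = (V_up−V_dn)/(S_up−S_dn) = (9.1086−28.9865)/(78.8035−52.7425) = -0.7627. V = [p*·9.1086 + (1−p*)·28.9865]/1.07 = 17.3591. B = V − Δ·S = 64.6874.
(1,1): S=92.7100. Δ = (V_up−V_dn)/(S_up−S_dn) = (0.0000−9.1086)/(117.7417−78.8035) = -0.2339. V = [p*·0.0000 + (1−p*)·9.1086]/1.07 = 4.0537. B = V − Δ·S = 25.7408.
(0,0): S=73.0000. Δ = (V_up−V_dn)/(S_up−S_dn) = (4.0537−17.3591)/(92.7100−62.0500) = -0.4340. V = [p*·4.0537 + (1−p*)·17.3591]/1.07 = 9.7099. B = V − Δ·S = 41.3895.
Verification: the root portfolio costs Δ(0,0)·S0 + B(0,0) = 9.7099, matching V0.

(0,0): Delta=-0.4340 Bond=41.3895
(1,0): Delta=-0.7627 Bond=64.6874
(1,1): Delta=-0.2339 Bond=25.7408
(2,0): Delta=-1.0000 Bond=81.7290
(2,1): Delta=-0.6184 Bond=57.8396
(2,2): Delta=0.0000 Bond=0.0000
V0=9.7099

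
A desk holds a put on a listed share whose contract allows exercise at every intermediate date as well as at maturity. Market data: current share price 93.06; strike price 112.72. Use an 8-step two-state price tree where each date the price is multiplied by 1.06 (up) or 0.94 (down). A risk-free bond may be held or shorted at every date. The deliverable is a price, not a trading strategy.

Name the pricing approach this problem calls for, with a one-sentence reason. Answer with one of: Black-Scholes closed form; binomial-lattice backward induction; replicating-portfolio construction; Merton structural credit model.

Key observation: with exercise allowed before expiry on a discrete up/down model (8 steps from spot 93.06), the strike-112.72 put's value must be rolled back through the tree testing early exercise at each node.

framework: binomial-lattice backward induction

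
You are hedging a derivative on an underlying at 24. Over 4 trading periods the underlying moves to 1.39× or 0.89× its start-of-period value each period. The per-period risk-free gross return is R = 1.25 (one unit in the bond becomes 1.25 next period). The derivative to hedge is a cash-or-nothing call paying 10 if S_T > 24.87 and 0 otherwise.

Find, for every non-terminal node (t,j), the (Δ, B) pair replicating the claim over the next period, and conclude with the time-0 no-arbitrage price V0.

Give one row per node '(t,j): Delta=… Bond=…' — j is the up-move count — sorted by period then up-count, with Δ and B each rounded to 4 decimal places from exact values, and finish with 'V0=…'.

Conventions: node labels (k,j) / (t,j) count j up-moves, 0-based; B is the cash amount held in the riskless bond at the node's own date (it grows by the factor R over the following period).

(0,0): Delta=0.0723 Bond=2.0778
(1,0): Delta=0.2416 Bond=-1.0204
(1,1): Delta=0.0301 Bond=4.0041
(2,0): Delta=0.6060 Bond=-8.2022
(2,1): Delta=0.1509 Bond=1.4182
(2,2): Delta=0.0000 Bond=6.4000
(3,0): Delta=0.0000 Bond=0.0000
(3,1): Delta=0.7569 Bond=-14.2400
(3,2): Delta=0.0000 Bond=8.0000
(3,3): Delta=0.0000 Bond=8.0000
V0=3.8119

Under the risk-neutral measure, an up-move has probability p* = (R−d)/(u−d) = 0.7200 and values discount at R = 1.25.
Expiry values: V(4,0)=0.0000, V(4,1)=0.0000, V(4,2)=10.0000, V(4,3)=10.0000, V(4,4)=10.0000
Node (3,0) S=16.9193: V=(p*·0.0000+(1−p*)·0.0000)/1.25=0.0000; Δ=(0.0000−0.0000)/(23.5178−15.0581)=0.0000; B=V−Δ·S=0.0000
Node (3,1) S=26.4245: V=(p*·10.0000+(1−p*)·0.0000)/1.25=5.7600; Δ=(10.0000−0.0000)/(36.7300−23.5178)=0.7569; B=V−Δ·S=-14.2400
Node (3,2) S=41.2697: V=(p*·10.0000+(1−p*)·10.0000)/1.25=8.0000; Δ=(10.0000−10.0000)/(57.3648−36.7300)=0.0000; B=V−Δ·S=8.0000
Node (3,3) S=64.4549: V=(p*·10.0000+(1−p*)·10.0000)/1.25=8.0000; Δ=(10.0000−10.0000)/(89.5922−57.3648)=0.0000; B=V−Δ·S=8.0000
Node (2,0) S=19.0104: V=(p*·5.7600+(1−p*)·0.0000)/1.25=3.3178; Δ=(5.7600−0.0000)/(26.4245−16.9193)=0.6060; B=V−Δ·S=-8.2022
Node (2,1) S=29.6904: V=(p*·8.0000+(1−p*)·5.7600)/1.25=5.8982; Δ=(8.0000−5.7600)/(41.2697−26.4245)=0.1509; B=V−Δ·S=1.4182
Node (2,2) S=46.3704: V=(p*·8.0000+(1−p*)·8.0000)/1.25=6.4000; Δ=(8.0000−8.0000)/(64.4549−41.2697)=0.0000; B=V−Δ·S=6.4000
Node (1,0) S=21.3600: V=(p*·5.8982+(1−p*)·3.3178)/1.25=4.1406; Δ=(5.8982−3.3178)/(29.6904−19.0104)=0.2416; B=V−Δ·S=-1.0204
Node (1,1) S=33.3600: V=(p*·6.4000+(1−p*)·5.8982)/1.25=5.0076; Δ=(6.4000−5.8982)/(46.3704−29.6904)=0.0301; B=V−Δ·S=4.0041
Node (0,0) S=24.0000: V=(p*·5.0076+(1−p*)·4.1406)/1.25=3.8119; Δ=(5.0076−4.1406)/(33.3600−21.3600)=0.0723; B=V−Δ·S=2.0778
Verification: the root portfolio costs Δ(0,0)·S0 + B(0,0) = 3.8119, matching V0.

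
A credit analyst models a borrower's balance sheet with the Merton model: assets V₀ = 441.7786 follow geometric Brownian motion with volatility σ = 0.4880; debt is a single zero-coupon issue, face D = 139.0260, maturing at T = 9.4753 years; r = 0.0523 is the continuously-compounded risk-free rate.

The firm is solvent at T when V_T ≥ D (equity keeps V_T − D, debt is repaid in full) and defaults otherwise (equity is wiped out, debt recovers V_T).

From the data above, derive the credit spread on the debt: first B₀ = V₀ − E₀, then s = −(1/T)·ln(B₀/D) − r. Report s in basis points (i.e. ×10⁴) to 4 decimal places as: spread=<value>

spread=230.5711

Apply the equity-as-call identities (strike 139.0260, horizon 9.4753 years):
d₁ = [ln(V₀/D) + (r + σ²/2)T] / (σ√T)
   = [ln(441.7786/139.0260) + (0.0523 + 0.5·0.4880²)·9.4753] / (0.4880·√9.4753)
   = [1.156148 + 1.623801] / 1.502160 = 1.850634
d₂ = d₁ − σ√T = 1.850634 − 1.502160 = 0.348474
N(d₁) = 0.967889,  N(d₂) = 0.636258,  e^(−rT) = 0.609231
E₀ = V₀·N(d₁) − D·e^(−rT)·N(d₂)
   = 441.7786·0.967889 − 139.0260·0.609231·0.636258 = 373.702259
B₀ = V₀ − E₀ = 441.7786 − 373.702259 = 68.076341
spread = −(1/T)·ln(B₀/D) − r = −(1/9.4753)·ln(68.076341/139.0260) − 0.0523 = 0.02305711
in basis points: 0.02305711 × 10⁴ = 230.5711 bp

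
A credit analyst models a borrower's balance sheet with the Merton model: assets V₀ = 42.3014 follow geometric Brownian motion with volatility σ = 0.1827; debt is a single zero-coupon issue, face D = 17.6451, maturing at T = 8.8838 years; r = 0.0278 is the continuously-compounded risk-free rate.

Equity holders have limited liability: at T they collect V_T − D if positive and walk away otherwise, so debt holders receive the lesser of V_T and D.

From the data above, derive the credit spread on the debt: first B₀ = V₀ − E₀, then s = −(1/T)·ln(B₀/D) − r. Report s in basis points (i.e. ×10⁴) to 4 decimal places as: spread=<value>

Work the structural quantities from V₀ = 42.3014 against face 17.6451:
d₁ = [ln(V₀/D) + (r + σ²/2)T] / (σ√T)
   = [ln(42.3014/17.6451) + (0.0278 + 0.5·0.1827²)·8.8838] / (0.1827·√8.8838)
   = [0.874362 + 0.395237] / 0.544550 = 2.331464
d₂ = d₁ − σ√T = 2.331464 − 0.544550 = 1.786914
N(d₁) = 0.990136,  N(d₂) = 0.963024,  e^(−rT) = 0.781164
E₀ = V₀·N(d₁) − D·e^(−rT)·N(d₂)
   = 42.3014·0.990136 − 17.6451·0.781164·0.963024 = 28.610059
B₀ = V₀ − E₀ = 42.3014 − 28.610059 = 13.691341
spread = −(1/T)·ln(B₀/D) − r = −(1/8.8838)·ln(13.691341/17.6451) − 0.0278 = 0.00075698
in basis points: 0.00075698 × 10⁴ = 7.5698 bp

spread=7.5698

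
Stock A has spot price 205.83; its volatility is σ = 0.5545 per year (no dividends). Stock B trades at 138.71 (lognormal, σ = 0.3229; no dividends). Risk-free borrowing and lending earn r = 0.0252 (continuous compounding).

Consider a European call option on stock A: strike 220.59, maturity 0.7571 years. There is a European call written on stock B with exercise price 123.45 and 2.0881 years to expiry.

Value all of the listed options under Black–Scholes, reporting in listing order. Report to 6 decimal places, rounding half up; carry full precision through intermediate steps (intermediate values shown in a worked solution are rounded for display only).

price(stock A call K=220.59) = 35.164532
price(stock B call K=123.45) = 35.892819

[stock A call K=220.59]
σ√T = 0.5545·√0.7571 = 0.482479
d₁ = (ln(S/K) + (r+σ²/2)T) / (σ√T) = (ln(205.83/220.59) + (0.0252+0.5545²/2)·0.7571) / 0.482479 = (-0.069255 + 0.135472) / 0.482479 = 0.137243
d₂ = d₁ − σ√T = 0.137243 − 0.482479 = -0.345236
e^{−rT} = 0.981102
N(d₁) = 0.554580,  N(d₂) = 0.364958
price = S·N(d₁) − K·e^{−rT}·N(d₂) = 114.149293 − 78.984761 = 35.164532
[stock B call K=123.45]
σ√T = 0.3229·√2.0881 = 0.466599
d₁ = (ln(S/K) + (r+σ²/2)T) / (σ√T) = (ln(138.71/123.45) + (0.0252+0.3229²/2)·2.0881) / 0.466599 = (0.116549 + 0.161477) / 0.466599 = 0.595858
d₂ = d₁ − σ√T = 0.595858 − 0.466599 = 0.129259
e^{−rT} = 0.948740
N(d₁) = 0.724365,  N(d₂) = 0.551424
price = S·N(d₁) − K·e^{−rT}·N(d₂) = 100.476654 − 64.583835 = 35.892819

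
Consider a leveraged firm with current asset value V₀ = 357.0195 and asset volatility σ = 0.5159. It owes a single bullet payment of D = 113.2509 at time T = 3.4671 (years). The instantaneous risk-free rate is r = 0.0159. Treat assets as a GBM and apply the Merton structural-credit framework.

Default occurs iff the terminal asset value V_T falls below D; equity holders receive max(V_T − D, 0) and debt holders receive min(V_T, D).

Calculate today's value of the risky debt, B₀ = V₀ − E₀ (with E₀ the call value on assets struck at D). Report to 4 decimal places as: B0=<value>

B0=98.4373

Apply the equity-as-call identities (strike 113.2509, horizon 3.4671 years):
d₁ = [ln(V₀/D) + (r + σ²/2)T] / (σ√T)
   = [ln(357.0195/113.2509) + (0.0159 + 0.5·0.5159²)·3.4671] / (0.5159·√3.4671)
   = [1.148185 + 0.516516] / 0.960614 = 1.732956
d₂ = d₁ − σ√T = 1.732956 − 0.960614 = 0.772342
N(d₁) = 0.958448,  N(d₂) = 0.780044,  e^(−rT) = 0.946365
E₀ = V₀·N(d₁) − D·e^(−rT)·N(d₂)
   = 357.0195·0.958448 − 113.2509·0.946365·0.780044 = 258.582160
B₀ = V₀ − E₀ = 357.0195 − 258.582160 = 98.437340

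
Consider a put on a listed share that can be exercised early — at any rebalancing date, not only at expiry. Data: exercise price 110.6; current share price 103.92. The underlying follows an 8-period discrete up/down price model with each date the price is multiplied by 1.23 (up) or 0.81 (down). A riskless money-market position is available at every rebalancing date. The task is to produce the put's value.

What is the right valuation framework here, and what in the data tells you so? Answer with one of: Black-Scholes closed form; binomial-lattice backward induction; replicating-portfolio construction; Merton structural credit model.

Key observation: an American put (K = 110.6, S₀ = 103.92) on a 8-date tree has no closed form — the optimal stopping decision is embedded and must be resolved recursively from expiry.

framework: binomial-lattice backward induction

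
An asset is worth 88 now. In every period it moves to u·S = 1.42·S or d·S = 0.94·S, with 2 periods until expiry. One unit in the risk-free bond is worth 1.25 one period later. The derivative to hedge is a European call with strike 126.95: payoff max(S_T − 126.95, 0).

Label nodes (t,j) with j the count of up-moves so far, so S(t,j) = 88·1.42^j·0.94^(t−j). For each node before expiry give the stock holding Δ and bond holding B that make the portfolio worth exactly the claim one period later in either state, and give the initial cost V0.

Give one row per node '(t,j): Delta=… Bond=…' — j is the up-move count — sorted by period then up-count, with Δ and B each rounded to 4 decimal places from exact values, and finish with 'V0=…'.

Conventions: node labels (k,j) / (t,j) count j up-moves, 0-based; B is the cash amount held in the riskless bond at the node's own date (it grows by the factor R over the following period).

Arbitrage-free pricing uses the up-move probability p* = (R−d)/(u−d) = 0.6458, discounting each step at R = 1.25.
At maturity the claim pays: V(2,0)=0.0000, V(2,1)=0.0000, V(2,2)=50.4932
  t=1,j=0: stock 82.7200 → up 117.4624 (V=0.0000), down 77.7568 (V=0.0000). Price 0.0000; hedge Δ=0.0000, bond B=0.0000.
  t=1,j=1: stock 124.9600 → up 177.4432 (V=50.4932), down 117.4624 (V=0.0000). Price 26.0882; hedge Δ=0.8418, bond B=-79.1060.
  t=0,j=0: stock 88.0000 → up 124.9600 (V=26.0882), down 82.7200 (V=0.0000). Price 13.4789; hedge Δ=0.6176, bond B=-40.8714.
Check: Δ(0,0)·S0 + B(0,0) = 13.4789 = V0.

(0,0): Delta=0.6176 Bond=-40.8714
(1,0): Delta=0.0000 Bond=0.0000
(1,1): Delta=0.8418 Bond=-79.1060
V0=13.4789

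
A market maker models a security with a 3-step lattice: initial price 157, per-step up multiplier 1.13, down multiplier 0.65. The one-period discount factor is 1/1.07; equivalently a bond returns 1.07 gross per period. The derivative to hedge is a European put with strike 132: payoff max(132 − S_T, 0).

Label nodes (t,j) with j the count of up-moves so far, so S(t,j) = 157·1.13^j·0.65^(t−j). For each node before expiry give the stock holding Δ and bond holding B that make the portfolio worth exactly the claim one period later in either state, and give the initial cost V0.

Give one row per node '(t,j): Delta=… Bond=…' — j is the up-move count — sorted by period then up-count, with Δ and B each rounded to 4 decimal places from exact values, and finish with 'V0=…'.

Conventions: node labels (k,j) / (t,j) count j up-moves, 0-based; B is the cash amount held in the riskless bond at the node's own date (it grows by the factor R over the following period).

(0,0): Delta=-0.1611 Bond=27.7442
(1,0): Delta=-1.0000 Bond=115.2939
(1,1): Delta=-0.0922 Bond=17.4566
(2,0): Delta=-1.0000 Bond=123.3645
(2,1): Delta=-1.0000 Bond=123.3645
(2,2): Delta=-0.0176 Bond=3.7234
V0=2.4482

Under the risk-neutral measure, an up-move has probability p* = (R−d)/(u−d) = 0.8750 and values discount at R = 1.07.
Terminal payoffs: V(3,0)=88.8839, V(3,1)=57.0443, V(3,2)=1.6924, V(3,3)=0.0000
Node (2,0) S=66.3325: V=(p*·57.0443+(1−p*)·88.8839)/1.07=57.0320; Δ=(57.0443−88.8839)/(74.9557−43.1161)=-1.0000; B=V−Δ·S=123.3645
Node (2,1) S=115.3165: V=(p*·1.6924+(1−p*)·57.0443)/1.07=8.0480; Δ=(1.6924−57.0443)/(130.3076−74.9557)=-1.0000; B=V−Δ·S=123.3645
Node (2,2) S=200.4733: V=(p*·0.0000+(1−p*)·1.6924)/1.07=0.1977; Δ=(0.0000−1.6924)/(226.5348−130.3076)=-0.0176; B=V−Δ·S=3.7234
Node (1,0) S=102.0500: V=(p*·8.0480+(1−p*)·57.0320)/1.07=13.2439; Δ=(8.0480−57.0320)/(115.3165−66.3325)=-1.0000; B=V−Δ·S=115.2939
Node (1,1) S=177.4100: V=(p*·0.1977+(1−p*)·8.0480)/1.07=1.1019; Δ=(0.1977−8.0480)/(200.4733−115.3165)=-0.0922; B=V−Δ·S=17.4566
Node (0,0) S=157.0000: V=(p*·1.1019+(1−p*)·13.2439)/1.07=2.4482; Δ=(1.1019−13.2439)/(177.4100−102.0500)=-0.1611; B=V−Δ·S=27.7442
Check: Δ(0,0)·S0 + B(0,0) = 2.4482 = V0.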